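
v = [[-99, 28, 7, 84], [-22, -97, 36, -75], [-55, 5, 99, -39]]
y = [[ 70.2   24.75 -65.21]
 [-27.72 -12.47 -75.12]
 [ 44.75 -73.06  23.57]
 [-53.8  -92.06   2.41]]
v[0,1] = 28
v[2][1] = 5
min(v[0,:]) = -99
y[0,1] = 24.75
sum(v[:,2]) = 142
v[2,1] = 5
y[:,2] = [-65.21, -75.12, 23.57, 2.41]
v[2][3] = -39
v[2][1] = 5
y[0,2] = -65.21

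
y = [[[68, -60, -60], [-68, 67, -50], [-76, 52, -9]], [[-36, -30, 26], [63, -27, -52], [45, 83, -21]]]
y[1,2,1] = 83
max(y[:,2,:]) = 83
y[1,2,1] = 83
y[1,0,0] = -36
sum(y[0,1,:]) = -51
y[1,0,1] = -30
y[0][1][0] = -68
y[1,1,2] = -52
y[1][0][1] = -30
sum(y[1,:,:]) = 51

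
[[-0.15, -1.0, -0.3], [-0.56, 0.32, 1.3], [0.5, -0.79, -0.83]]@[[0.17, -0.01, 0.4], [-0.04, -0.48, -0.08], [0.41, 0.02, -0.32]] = [[-0.11, 0.48, 0.12], [0.42, -0.12, -0.67], [-0.22, 0.36, 0.53]]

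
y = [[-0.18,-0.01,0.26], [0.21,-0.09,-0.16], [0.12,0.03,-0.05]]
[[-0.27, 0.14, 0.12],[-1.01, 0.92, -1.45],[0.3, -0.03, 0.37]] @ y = [[0.09, -0.01, -0.1], [0.20, -0.12, -0.34], [-0.02, 0.01, 0.06]]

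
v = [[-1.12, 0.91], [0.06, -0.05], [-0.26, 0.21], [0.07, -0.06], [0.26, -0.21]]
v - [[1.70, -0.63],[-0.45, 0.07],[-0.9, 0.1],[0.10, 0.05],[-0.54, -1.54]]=[[-2.82,1.54], [0.51,-0.12], [0.64,0.11], [-0.03,-0.11], [0.80,1.33]]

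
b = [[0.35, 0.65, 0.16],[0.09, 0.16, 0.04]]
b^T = [[0.35, 0.09], [0.65, 0.16], [0.16, 0.04]]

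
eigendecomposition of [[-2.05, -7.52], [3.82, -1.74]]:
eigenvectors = [[0.81+0.00j, (0.81-0j)],[-0.02-0.58j, (-0.02+0.58j)]]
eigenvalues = [(-1.89+5.36j), (-1.89-5.36j)]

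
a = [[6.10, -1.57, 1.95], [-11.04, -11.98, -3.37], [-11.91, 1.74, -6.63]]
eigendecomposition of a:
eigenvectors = [[0.64,-0.09,-0.20], [-0.28,-0.99,-0.14], [-0.72,0.1,0.97]]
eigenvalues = [4.58, -12.68, -4.42]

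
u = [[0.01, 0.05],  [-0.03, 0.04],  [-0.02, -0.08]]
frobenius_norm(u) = 0.11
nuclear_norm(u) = 0.14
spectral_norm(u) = 0.10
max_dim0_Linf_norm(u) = 0.08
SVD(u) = [[-0.49,0.14], [-0.36,-0.93], [0.79,-0.33]] @ diag([0.1028987704569531, 0.036219373799767376]) @ [[-0.10, -1.00], [1.0, -0.10]]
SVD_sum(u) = [[0.00, 0.05],[0.0, 0.04],[-0.01, -0.08]] + [[0.01,-0.0], [-0.03,0.0], [-0.01,0.00]]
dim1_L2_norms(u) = [0.05, 0.05, 0.08]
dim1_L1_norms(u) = [0.06, 0.07, 0.1]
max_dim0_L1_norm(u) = 0.17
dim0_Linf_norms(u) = [0.03, 0.08]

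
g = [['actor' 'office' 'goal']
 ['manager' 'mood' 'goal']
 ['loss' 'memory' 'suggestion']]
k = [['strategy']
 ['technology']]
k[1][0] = 'technology'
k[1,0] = 'technology'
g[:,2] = ['goal', 'goal', 'suggestion']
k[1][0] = 'technology'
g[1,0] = 'manager'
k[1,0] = 'technology'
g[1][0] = 'manager'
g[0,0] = 'actor'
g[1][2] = 'goal'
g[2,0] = 'loss'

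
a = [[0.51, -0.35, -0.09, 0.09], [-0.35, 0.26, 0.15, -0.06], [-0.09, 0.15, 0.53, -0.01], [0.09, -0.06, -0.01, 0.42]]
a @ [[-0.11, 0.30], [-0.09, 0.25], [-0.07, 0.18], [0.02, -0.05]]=[[-0.02, 0.04],[0.00, -0.01],[-0.04, 0.11],[0.0, -0.01]]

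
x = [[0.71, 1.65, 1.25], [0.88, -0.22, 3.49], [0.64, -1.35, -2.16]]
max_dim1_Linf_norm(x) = 3.49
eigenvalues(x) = [(1.51+0j), (-1.59+1.88j), (-1.59-1.88j)]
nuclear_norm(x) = 7.44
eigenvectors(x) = [[(-0.9+0j), -0.10-0.35j, (-0.1+0.35j)],[-0.44+0.00j, (0.75+0j), (0.75-0j)],[(0.01+0j), -0.27+0.49j, -0.27-0.49j]]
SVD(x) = [[-0.39, -0.58, -0.72], [-0.76, 0.64, -0.11], [0.52, 0.50, -0.69]] @ diag([4.465019104826828, 1.8875769827501998, 1.0910350717200048]) @ [[-0.14, -0.26, -0.96], [0.25, -0.94, 0.22], [-0.96, -0.21, 0.19]]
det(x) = 9.20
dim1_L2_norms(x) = [2.19, 3.61, 2.63]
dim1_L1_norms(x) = [3.61, 4.59, 4.15]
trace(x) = -1.67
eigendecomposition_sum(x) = [[(1.27-0j), (0.5+0j), (0.91+0j)], [(0.63-0j), 0.25+0.00j, 0.45+0.00j], [(-0.01+0j), -0.00-0.00j, (-0.01-0j)]] + [[(-0.28+0.02j),0.57-0.05j,(0.17-0.83j)], [0.13-0.56j,-0.23+1.15j,(1.52+0.81j)], [0.32+0.28j,-0.67-0.57j,-1.08+0.71j]] + [[(-0.28-0.02j), (0.57+0.05j), 0.17+0.83j],[(0.13+0.56j), (-0.23-1.15j), 1.52-0.81j],[(0.32-0.28j), (-0.67+0.57j), (-1.08-0.71j)]]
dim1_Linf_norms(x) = [1.65, 3.49, 2.16]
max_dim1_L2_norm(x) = 3.61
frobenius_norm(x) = 4.97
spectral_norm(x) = 4.47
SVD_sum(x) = [[0.24,0.45,1.65], [0.46,0.89,3.24], [-0.32,-0.61,-2.23]] + [[-0.27, 1.03, -0.25], [0.3, -1.14, 0.27], [0.24, -0.89, 0.21]] + [[0.75, 0.16, -0.15], [0.11, 0.02, -0.02], [0.72, 0.16, -0.15]]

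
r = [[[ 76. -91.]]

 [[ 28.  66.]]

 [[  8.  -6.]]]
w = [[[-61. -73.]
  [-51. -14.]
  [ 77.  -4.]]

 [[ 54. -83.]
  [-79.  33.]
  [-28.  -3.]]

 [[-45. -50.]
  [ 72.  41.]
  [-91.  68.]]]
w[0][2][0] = 77.0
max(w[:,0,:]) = 54.0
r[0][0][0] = 76.0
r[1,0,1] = 66.0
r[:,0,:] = [[76.0, -91.0], [28.0, 66.0], [8.0, -6.0]]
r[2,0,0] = 8.0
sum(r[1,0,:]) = 94.0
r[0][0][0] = 76.0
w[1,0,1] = -83.0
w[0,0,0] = -61.0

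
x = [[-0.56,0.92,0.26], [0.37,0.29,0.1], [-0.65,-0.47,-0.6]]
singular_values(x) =[1.21, 0.99, 0.18]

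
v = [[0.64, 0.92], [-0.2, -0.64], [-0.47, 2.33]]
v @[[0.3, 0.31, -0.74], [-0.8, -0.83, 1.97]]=[[-0.54,  -0.57,  1.34],[0.45,  0.47,  -1.11],[-2.01,  -2.08,  4.94]]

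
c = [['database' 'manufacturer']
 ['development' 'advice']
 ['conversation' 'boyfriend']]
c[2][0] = 'conversation'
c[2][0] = 'conversation'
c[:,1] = ['manufacturer', 'advice', 'boyfriend']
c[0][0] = 'database'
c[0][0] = 'database'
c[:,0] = ['database', 'development', 'conversation']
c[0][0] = 'database'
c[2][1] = 'boyfriend'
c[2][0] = 'conversation'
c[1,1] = 'advice'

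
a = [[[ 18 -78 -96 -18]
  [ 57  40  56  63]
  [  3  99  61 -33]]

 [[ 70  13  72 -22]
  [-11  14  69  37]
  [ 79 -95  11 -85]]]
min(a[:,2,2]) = 11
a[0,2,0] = 3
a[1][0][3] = -22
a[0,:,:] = [[18, -78, -96, -18], [57, 40, 56, 63], [3, 99, 61, -33]]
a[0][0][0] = 18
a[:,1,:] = [[57, 40, 56, 63], [-11, 14, 69, 37]]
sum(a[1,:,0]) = 138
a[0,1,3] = 63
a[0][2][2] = 61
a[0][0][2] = -96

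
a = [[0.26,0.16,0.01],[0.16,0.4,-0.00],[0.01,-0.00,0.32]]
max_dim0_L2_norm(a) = 0.43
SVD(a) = [[-0.55, 0.03, -0.84],[-0.84, -0.05, 0.55],[-0.03, 1.00, 0.05]] @ diag([0.5048047799014359, 0.3202622505747246, 0.15493296952383928]) @ [[-0.55, -0.84, -0.03],[0.03, -0.05, 1.00],[-0.84, 0.55, 0.05]]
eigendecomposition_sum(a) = [[0.15, 0.23, 0.01], [0.23, 0.35, 0.01], [0.01, 0.01, 0.00]] + [[0.11, -0.07, -0.01], [-0.07, 0.05, 0.00], [-0.01, 0.00, 0.0]] + [[0.00,-0.00,0.01], [-0.00,0.00,-0.02], [0.01,-0.02,0.32]]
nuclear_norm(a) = 0.98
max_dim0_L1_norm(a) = 0.56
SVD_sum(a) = [[0.15, 0.23, 0.01],[0.23, 0.35, 0.01],[0.01, 0.01, 0.0]] + [[0.00, -0.00, 0.01], [-0.00, 0.0, -0.02], [0.01, -0.02, 0.32]] + [[0.11, -0.07, -0.01], [-0.07, 0.05, 0.0], [-0.01, 0.00, 0.00]]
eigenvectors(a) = [[0.55, 0.84, 0.03], [0.84, -0.55, -0.05], [0.03, -0.05, 1.0]]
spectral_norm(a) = 0.50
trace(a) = 0.98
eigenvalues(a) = [0.5, 0.15, 0.32]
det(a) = 0.03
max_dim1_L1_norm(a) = 0.56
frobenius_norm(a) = 0.62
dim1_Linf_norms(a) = [0.26, 0.4, 0.32]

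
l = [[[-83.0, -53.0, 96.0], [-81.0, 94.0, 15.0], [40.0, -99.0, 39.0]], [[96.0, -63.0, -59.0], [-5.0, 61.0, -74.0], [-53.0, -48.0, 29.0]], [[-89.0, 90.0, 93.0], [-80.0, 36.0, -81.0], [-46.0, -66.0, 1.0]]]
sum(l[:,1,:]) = -115.0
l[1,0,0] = 96.0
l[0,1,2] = 15.0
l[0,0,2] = 96.0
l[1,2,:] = [-53.0, -48.0, 29.0]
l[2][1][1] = 36.0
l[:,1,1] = [94.0, 61.0, 36.0]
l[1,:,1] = [-63.0, 61.0, -48.0]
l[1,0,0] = 96.0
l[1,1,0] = -5.0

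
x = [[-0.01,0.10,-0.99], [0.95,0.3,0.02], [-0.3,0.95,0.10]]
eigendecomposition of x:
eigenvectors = [[-0.64+0.00j, (0.25+0.48j), 0.25-0.48j], [(0.48+0j), 0.62+0.00j, (0.62-0j)], [-0.59+0.00j, 0.23-0.52j, 0.23+0.52j]]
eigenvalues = [(-1+0j), (0.69+0.72j), (0.69-0.72j)]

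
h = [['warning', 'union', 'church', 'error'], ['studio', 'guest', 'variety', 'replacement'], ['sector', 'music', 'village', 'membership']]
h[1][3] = 'replacement'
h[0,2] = 'church'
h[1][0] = 'studio'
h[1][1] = 'guest'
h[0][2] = 'church'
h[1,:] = ['studio', 'guest', 'variety', 'replacement']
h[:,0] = ['warning', 'studio', 'sector']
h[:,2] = ['church', 'variety', 'village']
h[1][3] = 'replacement'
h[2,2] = 'village'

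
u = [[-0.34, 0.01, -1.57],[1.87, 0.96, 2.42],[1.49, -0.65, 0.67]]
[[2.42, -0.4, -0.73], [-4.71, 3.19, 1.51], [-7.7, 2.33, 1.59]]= u @[[-3.27, 1.73, 0.69], [3.51, 0.26, -0.55], [-0.81, -0.12, 0.31]]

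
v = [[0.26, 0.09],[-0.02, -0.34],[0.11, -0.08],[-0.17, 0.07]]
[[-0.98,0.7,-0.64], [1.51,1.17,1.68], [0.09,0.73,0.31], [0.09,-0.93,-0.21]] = v @ [[-2.28, 3.94, -0.77],[-4.31, -3.66, -4.91]]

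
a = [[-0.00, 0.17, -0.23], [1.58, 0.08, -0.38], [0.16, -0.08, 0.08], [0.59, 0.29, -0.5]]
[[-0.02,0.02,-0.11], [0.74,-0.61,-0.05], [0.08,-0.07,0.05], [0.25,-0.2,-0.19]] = a@[[0.48, -0.41, 0.07], [-0.03, -0.02, -0.11], [0.05, -0.10, 0.39]]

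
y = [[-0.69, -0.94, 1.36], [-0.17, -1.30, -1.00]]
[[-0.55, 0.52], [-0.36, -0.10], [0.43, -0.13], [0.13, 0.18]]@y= [[0.29, -0.16, -1.27],[0.27, 0.47, -0.39],[-0.27, -0.24, 0.71],[-0.12, -0.36, -0.00]]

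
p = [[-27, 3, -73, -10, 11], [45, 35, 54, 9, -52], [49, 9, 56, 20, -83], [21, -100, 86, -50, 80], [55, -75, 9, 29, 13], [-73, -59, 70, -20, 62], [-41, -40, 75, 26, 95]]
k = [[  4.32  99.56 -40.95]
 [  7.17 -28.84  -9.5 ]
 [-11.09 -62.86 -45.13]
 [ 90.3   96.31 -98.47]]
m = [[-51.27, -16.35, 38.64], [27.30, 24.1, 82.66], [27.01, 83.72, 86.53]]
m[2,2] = 86.53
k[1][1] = -28.84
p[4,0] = 55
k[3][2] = -98.47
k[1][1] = -28.84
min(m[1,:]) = 24.1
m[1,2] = 82.66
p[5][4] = 62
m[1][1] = 24.1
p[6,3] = 26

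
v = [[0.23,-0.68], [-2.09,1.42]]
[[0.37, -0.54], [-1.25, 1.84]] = v@[[0.3, -0.44], [-0.44, 0.65]]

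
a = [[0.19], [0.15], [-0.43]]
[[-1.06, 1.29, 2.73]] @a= [[-1.18]]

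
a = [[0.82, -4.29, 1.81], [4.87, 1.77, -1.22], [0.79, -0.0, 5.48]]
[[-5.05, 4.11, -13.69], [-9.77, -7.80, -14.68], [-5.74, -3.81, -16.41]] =a@[[-2.34, -1.22, -4.12], [0.43, -1.41, 1.39], [-0.71, -0.52, -2.4]]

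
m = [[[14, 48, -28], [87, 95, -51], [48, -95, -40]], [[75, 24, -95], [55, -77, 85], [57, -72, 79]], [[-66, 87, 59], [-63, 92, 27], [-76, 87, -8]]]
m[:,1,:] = [[87, 95, -51], [55, -77, 85], [-63, 92, 27]]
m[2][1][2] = 27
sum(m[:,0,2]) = -64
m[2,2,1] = 87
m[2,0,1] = 87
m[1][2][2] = 79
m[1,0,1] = 24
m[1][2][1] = -72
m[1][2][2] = 79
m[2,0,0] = -66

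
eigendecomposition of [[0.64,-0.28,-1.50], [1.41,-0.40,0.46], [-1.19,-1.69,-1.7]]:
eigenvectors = [[-0.75+0.00j, -0.39-0.12j, (-0.39+0.12j)], [-0.43+0.00j, (0.36+0.48j), 0.36-0.48j], [(0.51+0j), -0.69+0.00j, -0.69-0.00j]]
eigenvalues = [(1.5+0j), (-1.48+0.98j), (-1.48-0.98j)]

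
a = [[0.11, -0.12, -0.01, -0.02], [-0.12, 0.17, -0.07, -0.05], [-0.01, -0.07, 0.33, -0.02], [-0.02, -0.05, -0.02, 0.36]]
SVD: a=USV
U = [[0.03, -0.17, 0.65, 0.74],[-0.23, 0.42, -0.60, 0.64],[-0.08, -0.89, -0.42, 0.17],[0.97, 0.03, -0.2, 0.14]]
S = [0.37, 0.36, 0.23, 0.0]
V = [[0.03, -0.23, -0.08, 0.97], [-0.17, 0.42, -0.89, 0.03], [0.65, -0.60, -0.42, -0.2], [0.74, 0.64, 0.17, 0.14]]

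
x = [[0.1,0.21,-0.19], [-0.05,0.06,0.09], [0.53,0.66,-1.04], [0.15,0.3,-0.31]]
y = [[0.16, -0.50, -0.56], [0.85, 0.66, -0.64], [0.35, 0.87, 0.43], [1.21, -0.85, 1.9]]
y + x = [[0.26, -0.29, -0.75], [0.8, 0.72, -0.55], [0.88, 1.53, -0.61], [1.36, -0.55, 1.59]]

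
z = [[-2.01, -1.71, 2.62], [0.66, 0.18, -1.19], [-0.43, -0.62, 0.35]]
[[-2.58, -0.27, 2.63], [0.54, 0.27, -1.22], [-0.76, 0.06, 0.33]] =z @ [[0.24, -0.76, -0.6],[0.95, 0.07, 0.30],[-0.18, -0.64, 0.74]]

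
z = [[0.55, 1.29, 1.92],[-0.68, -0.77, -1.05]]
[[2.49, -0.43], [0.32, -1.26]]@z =[[1.66, 3.54, 5.23],[1.03, 1.38, 1.94]]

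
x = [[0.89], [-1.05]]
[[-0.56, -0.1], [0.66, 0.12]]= x @ [[-0.63,-0.11]]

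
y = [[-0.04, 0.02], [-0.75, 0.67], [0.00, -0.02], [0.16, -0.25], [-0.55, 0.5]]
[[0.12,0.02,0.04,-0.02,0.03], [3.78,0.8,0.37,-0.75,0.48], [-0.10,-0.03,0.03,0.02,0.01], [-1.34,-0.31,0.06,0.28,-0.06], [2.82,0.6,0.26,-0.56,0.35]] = y@[[-0.61, 0.11, -1.62, 0.02, -0.96], [4.96, 1.32, -1.26, -1.09, -0.36]]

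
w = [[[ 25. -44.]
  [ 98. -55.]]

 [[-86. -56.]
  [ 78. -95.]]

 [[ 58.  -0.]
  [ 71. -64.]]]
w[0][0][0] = 25.0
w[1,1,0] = 78.0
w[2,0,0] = 58.0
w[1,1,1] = -95.0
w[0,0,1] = -44.0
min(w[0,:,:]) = -55.0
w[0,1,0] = 98.0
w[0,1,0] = 98.0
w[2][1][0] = 71.0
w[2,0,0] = 58.0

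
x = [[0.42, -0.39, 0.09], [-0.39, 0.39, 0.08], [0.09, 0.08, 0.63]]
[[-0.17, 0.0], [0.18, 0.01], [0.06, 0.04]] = x@[[-0.10, 0.05],[0.35, 0.06],[0.06, 0.05]]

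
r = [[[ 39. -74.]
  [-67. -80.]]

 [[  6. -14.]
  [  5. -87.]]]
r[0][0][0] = 39.0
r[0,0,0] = 39.0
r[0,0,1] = -74.0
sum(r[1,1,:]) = -82.0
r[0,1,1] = -80.0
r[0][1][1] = -80.0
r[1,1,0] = 5.0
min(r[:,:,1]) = -87.0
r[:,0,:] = [[39.0, -74.0], [6.0, -14.0]]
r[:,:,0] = [[39.0, -67.0], [6.0, 5.0]]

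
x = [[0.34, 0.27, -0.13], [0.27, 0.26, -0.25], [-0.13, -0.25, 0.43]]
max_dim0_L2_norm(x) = 0.51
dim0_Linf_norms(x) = [0.34, 0.27, 0.43]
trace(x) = 1.03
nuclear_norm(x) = 1.04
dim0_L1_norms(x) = [0.74, 0.78, 0.81]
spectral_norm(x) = 0.78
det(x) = -0.00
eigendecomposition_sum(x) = [[0.23, 0.24, -0.26], [0.24, 0.26, -0.28], [-0.26, -0.28, 0.29]] + [[0.12, 0.03, 0.13], [0.03, 0.01, 0.03], [0.13, 0.03, 0.14]] + [[-0.0, 0.0, 0.0], [0.0, -0.00, -0.0], [0.00, -0.00, -0.0]]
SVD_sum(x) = [[0.23, 0.24, -0.26],[0.24, 0.26, -0.28],[-0.26, -0.28, 0.29]] + [[0.12, 0.03, 0.13], [0.03, 0.01, 0.03], [0.13, 0.03, 0.14]] + [[-0.00, 0.0, 0.0], [0.0, -0.0, -0.0], [0.00, -0.00, -0.0]]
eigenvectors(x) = [[-0.54, -0.67, -0.51], [-0.58, -0.15, 0.8], [0.61, -0.73, 0.31]]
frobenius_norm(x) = 0.82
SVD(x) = [[-0.54, 0.67, -0.51], [-0.58, 0.15, 0.80], [0.61, 0.73, 0.31]] @ diag([0.7782276130717395, 0.258865731068391, 0.007093344140130554]) @ [[-0.54, -0.58, 0.61],  [0.67, 0.15, 0.73],  [0.51, -0.80, -0.31]]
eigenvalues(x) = [0.78, 0.26, -0.01]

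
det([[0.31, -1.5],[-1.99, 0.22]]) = -2.917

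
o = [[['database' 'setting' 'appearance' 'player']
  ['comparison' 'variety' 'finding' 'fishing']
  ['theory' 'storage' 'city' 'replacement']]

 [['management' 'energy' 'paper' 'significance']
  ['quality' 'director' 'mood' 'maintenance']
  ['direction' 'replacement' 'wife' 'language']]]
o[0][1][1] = 'variety'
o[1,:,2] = ['paper', 'mood', 'wife']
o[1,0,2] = 'paper'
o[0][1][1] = 'variety'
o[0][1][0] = 'comparison'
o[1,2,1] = 'replacement'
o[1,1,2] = 'mood'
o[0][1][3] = 'fishing'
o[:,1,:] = [['comparison', 'variety', 'finding', 'fishing'], ['quality', 'director', 'mood', 'maintenance']]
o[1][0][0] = 'management'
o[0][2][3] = 'replacement'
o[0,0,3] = 'player'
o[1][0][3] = 'significance'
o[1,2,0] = 'direction'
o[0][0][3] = 'player'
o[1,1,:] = ['quality', 'director', 'mood', 'maintenance']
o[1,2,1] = 'replacement'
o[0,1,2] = 'finding'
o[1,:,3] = ['significance', 'maintenance', 'language']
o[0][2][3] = 'replacement'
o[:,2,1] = ['storage', 'replacement']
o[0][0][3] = 'player'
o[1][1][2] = 'mood'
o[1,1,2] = 'mood'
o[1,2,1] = 'replacement'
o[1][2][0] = 'direction'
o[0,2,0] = 'theory'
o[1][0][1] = 'energy'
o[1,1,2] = 'mood'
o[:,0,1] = ['setting', 'energy']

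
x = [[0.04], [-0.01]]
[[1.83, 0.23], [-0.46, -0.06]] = x @ [[45.82, 5.84]]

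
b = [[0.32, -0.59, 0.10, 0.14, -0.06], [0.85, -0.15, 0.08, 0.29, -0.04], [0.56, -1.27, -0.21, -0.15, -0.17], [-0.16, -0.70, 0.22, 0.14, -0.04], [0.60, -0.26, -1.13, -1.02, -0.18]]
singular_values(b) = [1.96, 1.47, 0.85, 0.0, 0.0]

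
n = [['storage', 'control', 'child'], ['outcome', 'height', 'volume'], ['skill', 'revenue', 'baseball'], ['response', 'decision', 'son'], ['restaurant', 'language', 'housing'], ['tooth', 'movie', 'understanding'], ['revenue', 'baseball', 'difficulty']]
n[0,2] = 'child'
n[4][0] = 'restaurant'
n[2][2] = 'baseball'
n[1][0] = 'outcome'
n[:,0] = ['storage', 'outcome', 'skill', 'response', 'restaurant', 'tooth', 'revenue']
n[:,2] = ['child', 'volume', 'baseball', 'son', 'housing', 'understanding', 'difficulty']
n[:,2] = ['child', 'volume', 'baseball', 'son', 'housing', 'understanding', 'difficulty']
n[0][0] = 'storage'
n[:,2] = ['child', 'volume', 'baseball', 'son', 'housing', 'understanding', 'difficulty']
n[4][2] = 'housing'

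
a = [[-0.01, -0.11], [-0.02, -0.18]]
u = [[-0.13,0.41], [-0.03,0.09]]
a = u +[[0.12,  -0.52], [0.01,  -0.27]]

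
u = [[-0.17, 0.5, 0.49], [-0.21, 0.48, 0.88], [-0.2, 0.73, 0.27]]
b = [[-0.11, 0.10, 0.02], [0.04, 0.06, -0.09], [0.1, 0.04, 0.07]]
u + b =[[-0.28, 0.60, 0.51], [-0.17, 0.54, 0.79], [-0.1, 0.77, 0.34]]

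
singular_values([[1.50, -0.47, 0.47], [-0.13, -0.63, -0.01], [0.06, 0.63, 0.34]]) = [1.64, 0.93, 0.23]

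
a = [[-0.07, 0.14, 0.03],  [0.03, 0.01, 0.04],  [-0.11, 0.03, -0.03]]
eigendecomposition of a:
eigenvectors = [[(-0.53+0j), 0.35+0.42j, 0.35-0.42j], [(0.36+0j), (0.22+0.38j), (0.22-0.38j)], [-0.77+0.00j, (-0.71+0j), -0.71-0.00j]]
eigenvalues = [(-0.12+0j), (0.02+0.05j), (0.02-0.05j)]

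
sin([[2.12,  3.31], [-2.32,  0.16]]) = [[7.15, 3.54],  [-2.48, 5.05]]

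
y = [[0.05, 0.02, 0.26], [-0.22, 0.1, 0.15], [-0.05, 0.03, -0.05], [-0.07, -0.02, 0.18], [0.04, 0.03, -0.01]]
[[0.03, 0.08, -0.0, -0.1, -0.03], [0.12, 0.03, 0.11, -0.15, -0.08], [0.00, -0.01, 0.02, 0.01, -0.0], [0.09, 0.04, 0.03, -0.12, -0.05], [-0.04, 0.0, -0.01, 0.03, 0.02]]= y @ [[-0.54, 0.09, -0.39, 0.45, 0.31], [-0.38, 0.12, 0.2, 0.23, 0.11], [0.24, 0.27, 0.05, -0.47, -0.17]]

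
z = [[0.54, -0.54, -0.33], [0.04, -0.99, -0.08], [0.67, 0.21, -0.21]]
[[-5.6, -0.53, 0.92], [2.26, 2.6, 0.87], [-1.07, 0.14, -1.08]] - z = [[-6.14, 0.01, 1.25], [2.22, 3.59, 0.95], [-1.74, -0.07, -0.87]]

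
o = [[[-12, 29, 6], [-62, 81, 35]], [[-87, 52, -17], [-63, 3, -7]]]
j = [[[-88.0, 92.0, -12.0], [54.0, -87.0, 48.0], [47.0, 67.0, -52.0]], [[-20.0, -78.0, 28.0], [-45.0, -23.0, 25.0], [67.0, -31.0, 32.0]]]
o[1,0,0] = -87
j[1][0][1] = -78.0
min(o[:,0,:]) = -87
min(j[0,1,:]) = -87.0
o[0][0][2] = 6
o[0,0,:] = [-12, 29, 6]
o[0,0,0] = -12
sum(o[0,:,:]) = 77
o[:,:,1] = [[29, 81], [52, 3]]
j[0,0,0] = -88.0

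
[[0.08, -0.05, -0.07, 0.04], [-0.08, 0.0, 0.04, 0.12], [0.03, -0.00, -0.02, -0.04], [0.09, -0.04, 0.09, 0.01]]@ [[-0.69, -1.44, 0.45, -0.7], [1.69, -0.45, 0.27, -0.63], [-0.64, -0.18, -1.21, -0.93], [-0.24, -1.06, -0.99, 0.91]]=[[-0.10, -0.12, 0.07, 0.08], [0.0, -0.02, -0.20, 0.13], [0.0, 0.0, 0.08, -0.04], [-0.19, -0.14, -0.09, -0.11]]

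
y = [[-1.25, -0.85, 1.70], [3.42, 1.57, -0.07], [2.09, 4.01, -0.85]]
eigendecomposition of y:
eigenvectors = [[(0.21+0j),(-0.33-0.47j),-0.33+0.47j], [0.59+0.00j,(0.05+0.53j),0.05-0.53j], [0.78+0.00j,0.62+0.00j,(0.62-0j)]]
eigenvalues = [(2.71+0j), (-1.62+1.88j), (-1.62-1.88j)]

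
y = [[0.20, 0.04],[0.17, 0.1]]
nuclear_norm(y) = 0.33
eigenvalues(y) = [0.25, 0.05]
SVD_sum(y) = [[0.19, 0.07], [0.18, 0.07]] + [[0.01, -0.03], [-0.01, 0.03]]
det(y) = 0.01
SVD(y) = [[-0.72, -0.69], [-0.69, 0.72]] @ diag([0.2797748607388482, 0.047180793746588075]) @ [[-0.94, -0.35], [-0.35, 0.94]]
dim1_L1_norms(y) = [0.24, 0.27]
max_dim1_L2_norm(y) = 0.2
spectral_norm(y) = 0.28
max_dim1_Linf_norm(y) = 0.2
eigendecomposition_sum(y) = [[0.19, 0.05],[0.22, 0.06]] + [[0.01, -0.01],  [-0.05, 0.04]]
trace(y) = 0.30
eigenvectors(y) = [[0.65,-0.26], [0.76,0.96]]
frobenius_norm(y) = 0.28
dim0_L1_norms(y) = [0.37, 0.14]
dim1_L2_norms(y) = [0.2, 0.2]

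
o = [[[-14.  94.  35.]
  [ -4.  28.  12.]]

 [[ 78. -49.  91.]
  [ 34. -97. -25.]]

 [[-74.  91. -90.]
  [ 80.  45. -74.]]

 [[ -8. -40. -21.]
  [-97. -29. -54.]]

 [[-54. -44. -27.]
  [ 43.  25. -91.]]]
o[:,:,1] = [[94.0, 28.0], [-49.0, -97.0], [91.0, 45.0], [-40.0, -29.0], [-44.0, 25.0]]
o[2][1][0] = 80.0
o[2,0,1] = 91.0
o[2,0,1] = 91.0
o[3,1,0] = -97.0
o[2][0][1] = 91.0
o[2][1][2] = -74.0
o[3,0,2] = -21.0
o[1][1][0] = 34.0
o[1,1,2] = -25.0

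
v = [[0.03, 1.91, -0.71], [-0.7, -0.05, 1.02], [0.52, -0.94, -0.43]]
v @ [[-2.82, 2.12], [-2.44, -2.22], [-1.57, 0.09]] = [[-3.63,-4.24], [0.49,-1.28], [1.50,3.15]]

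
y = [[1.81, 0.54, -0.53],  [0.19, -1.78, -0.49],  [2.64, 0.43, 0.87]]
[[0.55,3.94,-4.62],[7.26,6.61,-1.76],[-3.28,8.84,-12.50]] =y@[[0.32, 3.58, -3.92], [-3.17, -3.63, 1.45], [-3.17, 1.09, -3.19]]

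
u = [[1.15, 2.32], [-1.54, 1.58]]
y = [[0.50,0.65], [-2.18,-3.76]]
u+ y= [[1.65,2.97],[-3.72,-2.18]]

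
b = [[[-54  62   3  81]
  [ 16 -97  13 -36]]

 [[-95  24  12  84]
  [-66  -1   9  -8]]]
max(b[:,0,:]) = 84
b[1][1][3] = -8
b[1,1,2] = 9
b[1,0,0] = -95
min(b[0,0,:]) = -54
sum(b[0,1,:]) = -104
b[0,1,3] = -36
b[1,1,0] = -66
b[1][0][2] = 12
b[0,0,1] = 62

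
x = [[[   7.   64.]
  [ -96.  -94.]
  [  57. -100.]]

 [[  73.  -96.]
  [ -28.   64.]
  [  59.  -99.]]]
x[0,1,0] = -96.0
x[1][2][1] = -99.0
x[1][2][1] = -99.0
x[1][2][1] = -99.0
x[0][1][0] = -96.0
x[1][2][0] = 59.0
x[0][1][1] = -94.0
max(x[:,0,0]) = 73.0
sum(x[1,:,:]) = -27.0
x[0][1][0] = -96.0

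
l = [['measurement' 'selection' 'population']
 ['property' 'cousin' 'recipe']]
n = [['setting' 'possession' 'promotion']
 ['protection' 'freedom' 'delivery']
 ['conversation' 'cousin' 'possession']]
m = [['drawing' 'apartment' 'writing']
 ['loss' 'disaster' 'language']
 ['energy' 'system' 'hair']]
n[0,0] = 'setting'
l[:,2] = ['population', 'recipe']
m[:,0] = ['drawing', 'loss', 'energy']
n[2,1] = 'cousin'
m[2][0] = 'energy'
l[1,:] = ['property', 'cousin', 'recipe']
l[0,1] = 'selection'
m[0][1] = 'apartment'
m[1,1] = 'disaster'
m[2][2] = 'hair'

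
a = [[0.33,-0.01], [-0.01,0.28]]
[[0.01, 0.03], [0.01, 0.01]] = a@[[0.02, 0.08], [0.02, 0.05]]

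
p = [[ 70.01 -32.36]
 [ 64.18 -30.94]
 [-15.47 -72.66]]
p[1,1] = -30.94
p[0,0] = 70.01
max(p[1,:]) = 64.18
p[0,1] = -32.36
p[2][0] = -15.47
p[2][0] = -15.47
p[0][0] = 70.01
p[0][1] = -32.36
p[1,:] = [64.18, -30.94]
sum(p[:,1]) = -135.95999999999998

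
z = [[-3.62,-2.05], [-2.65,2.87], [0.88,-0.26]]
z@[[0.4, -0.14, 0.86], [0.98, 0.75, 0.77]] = [[-3.46, -1.03, -4.69], [1.75, 2.52, -0.07], [0.10, -0.32, 0.56]]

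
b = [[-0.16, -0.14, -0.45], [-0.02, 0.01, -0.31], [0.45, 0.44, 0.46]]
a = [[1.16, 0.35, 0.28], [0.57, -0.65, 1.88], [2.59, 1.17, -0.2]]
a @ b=[[-0.07, -0.04, -0.50], [0.77, 0.74, 0.81], [-0.53, -0.44, -1.62]]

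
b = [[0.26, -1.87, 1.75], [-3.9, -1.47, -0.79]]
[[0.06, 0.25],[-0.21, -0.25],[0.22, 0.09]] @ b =[[-0.96, -0.48, -0.09],[0.92, 0.76, -0.17],[-0.29, -0.54, 0.31]]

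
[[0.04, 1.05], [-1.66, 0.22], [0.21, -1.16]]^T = [[0.04, -1.66, 0.21], [1.05, 0.22, -1.16]]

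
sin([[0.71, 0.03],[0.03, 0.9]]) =[[0.65, 0.02], [0.02, 0.78]]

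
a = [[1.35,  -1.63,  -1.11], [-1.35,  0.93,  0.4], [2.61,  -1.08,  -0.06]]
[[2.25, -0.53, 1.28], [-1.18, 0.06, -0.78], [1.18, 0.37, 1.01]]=a @[[-0.03, 0.25, 0.22], [-1.14, 0.24, -0.39], [-0.39, 0.43, -0.31]]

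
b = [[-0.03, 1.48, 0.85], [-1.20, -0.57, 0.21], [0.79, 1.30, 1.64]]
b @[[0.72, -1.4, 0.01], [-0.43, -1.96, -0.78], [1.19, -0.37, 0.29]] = [[0.35, -3.17, -0.91], [-0.37, 2.72, 0.49], [1.96, -4.26, -0.53]]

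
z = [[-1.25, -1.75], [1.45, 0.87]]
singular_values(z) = [2.68, 0.54]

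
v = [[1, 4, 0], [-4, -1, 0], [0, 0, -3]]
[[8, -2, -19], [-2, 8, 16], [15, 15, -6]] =v@[[0, -2, -3], [2, 0, -4], [-5, -5, 2]]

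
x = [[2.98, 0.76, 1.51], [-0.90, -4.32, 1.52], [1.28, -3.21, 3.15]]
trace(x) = 1.81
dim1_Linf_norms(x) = [2.98, 4.32, 3.21]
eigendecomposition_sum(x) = [[2.42,-0.61,2.22], [0.13,-0.03,0.12], [2.18,-0.55,2.0]] + [[0.35, 0.31, -0.41], [-0.19, -0.18, 0.23], [-0.43, -0.39, 0.51]] + [[0.21, 1.05, -0.3], [-0.84, -4.11, 1.17], [-0.46, -2.27, 0.65]]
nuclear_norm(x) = 10.64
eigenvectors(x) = [[-0.74, 0.59, -0.22], [-0.04, -0.33, 0.85], [-0.67, -0.74, 0.47]]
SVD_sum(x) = [[0.03, -0.35, 0.23],[0.34, -3.65, 2.37],[0.35, -3.76, 2.44]] + [[2.84, 1.19, 1.43], [-1.36, -0.57, -0.69], [1.06, 0.45, 0.53]] + [[0.11, -0.08, -0.15], [0.12, -0.10, -0.17], [-0.13, 0.1, 0.17]]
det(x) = -9.67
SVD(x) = [[-0.07, 0.85, -0.52], [-0.7, -0.41, -0.59], [-0.72, 0.32, 0.62]] @ diag([6.280384484534707, 3.9739985647734173, 0.38730625297628657]) @ [[-0.08, 0.84, -0.54], [0.84, 0.35, 0.42], [-0.54, 0.42, 0.73]]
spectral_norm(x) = 6.28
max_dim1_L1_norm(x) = 7.64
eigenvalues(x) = [4.38, 0.68, -3.25]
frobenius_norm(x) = 7.44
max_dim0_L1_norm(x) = 8.29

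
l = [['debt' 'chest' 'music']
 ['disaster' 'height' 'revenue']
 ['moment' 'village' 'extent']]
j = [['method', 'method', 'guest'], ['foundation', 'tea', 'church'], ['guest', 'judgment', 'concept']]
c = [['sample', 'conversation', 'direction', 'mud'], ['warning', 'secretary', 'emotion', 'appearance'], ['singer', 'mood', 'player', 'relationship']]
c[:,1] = ['conversation', 'secretary', 'mood']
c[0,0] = 'sample'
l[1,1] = 'height'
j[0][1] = 'method'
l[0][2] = 'music'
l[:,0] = ['debt', 'disaster', 'moment']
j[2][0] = 'guest'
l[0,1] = 'chest'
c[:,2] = ['direction', 'emotion', 'player']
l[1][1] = 'height'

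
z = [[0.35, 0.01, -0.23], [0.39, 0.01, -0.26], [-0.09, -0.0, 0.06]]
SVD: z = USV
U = [[-0.66, 0.56, -0.50], [-0.73, -0.33, 0.59], [0.17, 0.76, 0.63]]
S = [0.64, 0.0, 0.0]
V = [[-0.83, -0.02, 0.55], [0.29, 0.83, 0.47], [-0.47, 0.56, -0.69]]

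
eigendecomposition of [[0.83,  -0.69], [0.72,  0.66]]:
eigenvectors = [[(0.08+0.69j),0.08-0.69j], [0.71+0.00j,0.71-0.00j]]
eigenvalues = [(0.75+0.7j), (0.75-0.7j)]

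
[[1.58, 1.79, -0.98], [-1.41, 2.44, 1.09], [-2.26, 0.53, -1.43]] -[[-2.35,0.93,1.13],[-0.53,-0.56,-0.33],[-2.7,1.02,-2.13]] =[[3.93, 0.86, -2.11], [-0.88, 3.00, 1.42], [0.44, -0.49, 0.70]]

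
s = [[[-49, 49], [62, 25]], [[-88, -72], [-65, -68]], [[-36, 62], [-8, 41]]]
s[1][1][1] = -68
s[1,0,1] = -72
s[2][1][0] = -8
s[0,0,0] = -49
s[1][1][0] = -65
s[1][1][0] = -65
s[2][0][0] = -36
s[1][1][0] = -65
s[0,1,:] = [62, 25]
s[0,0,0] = -49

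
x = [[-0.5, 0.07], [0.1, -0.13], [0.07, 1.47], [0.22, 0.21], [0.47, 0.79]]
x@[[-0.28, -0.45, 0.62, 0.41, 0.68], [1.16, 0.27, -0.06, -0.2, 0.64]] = [[0.22, 0.24, -0.31, -0.22, -0.3], [-0.18, -0.08, 0.07, 0.07, -0.02], [1.69, 0.37, -0.04, -0.27, 0.99], [0.18, -0.04, 0.12, 0.05, 0.28], [0.78, 0.0, 0.24, 0.03, 0.83]]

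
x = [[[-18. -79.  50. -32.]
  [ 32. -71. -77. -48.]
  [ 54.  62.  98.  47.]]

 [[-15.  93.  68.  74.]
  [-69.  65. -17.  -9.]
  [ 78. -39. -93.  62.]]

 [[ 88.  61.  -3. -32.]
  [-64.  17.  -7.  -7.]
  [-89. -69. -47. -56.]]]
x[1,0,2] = 68.0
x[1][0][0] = -15.0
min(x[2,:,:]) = -89.0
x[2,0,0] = 88.0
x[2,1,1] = 17.0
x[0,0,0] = -18.0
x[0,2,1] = 62.0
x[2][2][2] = -47.0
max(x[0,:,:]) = 98.0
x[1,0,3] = 74.0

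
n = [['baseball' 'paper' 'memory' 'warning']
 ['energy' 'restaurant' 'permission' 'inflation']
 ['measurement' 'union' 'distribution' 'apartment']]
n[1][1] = 'restaurant'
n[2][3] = 'apartment'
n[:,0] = ['baseball', 'energy', 'measurement']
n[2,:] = ['measurement', 'union', 'distribution', 'apartment']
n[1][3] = 'inflation'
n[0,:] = ['baseball', 'paper', 'memory', 'warning']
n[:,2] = ['memory', 'permission', 'distribution']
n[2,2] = 'distribution'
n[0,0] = 'baseball'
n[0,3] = 'warning'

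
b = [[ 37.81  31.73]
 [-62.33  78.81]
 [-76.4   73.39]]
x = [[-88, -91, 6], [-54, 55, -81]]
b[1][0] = -62.33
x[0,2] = 6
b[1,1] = 78.81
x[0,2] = 6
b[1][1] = 78.81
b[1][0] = -62.33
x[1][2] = -81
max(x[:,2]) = 6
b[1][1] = 78.81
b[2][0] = -76.4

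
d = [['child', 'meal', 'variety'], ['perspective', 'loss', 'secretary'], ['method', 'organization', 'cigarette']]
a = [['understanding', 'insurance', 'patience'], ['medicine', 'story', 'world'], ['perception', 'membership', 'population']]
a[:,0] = ['understanding', 'medicine', 'perception']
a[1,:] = ['medicine', 'story', 'world']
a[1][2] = 'world'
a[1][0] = 'medicine'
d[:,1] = ['meal', 'loss', 'organization']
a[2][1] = 'membership'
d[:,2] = ['variety', 'secretary', 'cigarette']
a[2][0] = 'perception'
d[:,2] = ['variety', 'secretary', 'cigarette']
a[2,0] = 'perception'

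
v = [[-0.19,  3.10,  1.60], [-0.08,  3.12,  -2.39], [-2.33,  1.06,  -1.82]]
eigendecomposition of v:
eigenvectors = [[(-0.69+0j), -0.69-0.00j, -0.62+0.00j], [0.18-0.25j, 0.18+0.25j, -0.78+0.00j], [(0.06-0.65j), 0.06+0.65j, (0.12+0j)]]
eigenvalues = [(-1.15+2.67j), (-1.15-2.67j), (3.42+0j)]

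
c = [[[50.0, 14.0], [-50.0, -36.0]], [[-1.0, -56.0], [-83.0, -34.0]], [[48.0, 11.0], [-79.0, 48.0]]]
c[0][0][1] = 14.0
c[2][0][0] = 48.0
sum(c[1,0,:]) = -57.0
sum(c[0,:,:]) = -22.0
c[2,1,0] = -79.0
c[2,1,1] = 48.0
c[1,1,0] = -83.0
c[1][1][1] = -34.0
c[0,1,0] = -50.0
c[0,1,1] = -36.0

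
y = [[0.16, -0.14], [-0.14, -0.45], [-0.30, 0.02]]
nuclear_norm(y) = 0.84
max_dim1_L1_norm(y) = 0.59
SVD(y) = [[-0.16, 0.56], [-0.97, 0.04], [-0.16, -0.83]] @ diag([0.4843035542663343, 0.35092743883172745]) @ [[0.33, 0.94], [0.94, -0.33]]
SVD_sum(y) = [[-0.03, -0.08], [-0.15, -0.44], [-0.03, -0.08]] + [[0.19, -0.06],[0.01, -0.01],[-0.27, 0.1]]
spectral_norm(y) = 0.48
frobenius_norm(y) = 0.60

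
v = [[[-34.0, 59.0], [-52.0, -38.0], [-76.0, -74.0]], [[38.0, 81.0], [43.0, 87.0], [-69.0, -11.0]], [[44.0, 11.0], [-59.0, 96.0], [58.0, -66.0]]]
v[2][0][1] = 11.0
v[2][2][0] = 58.0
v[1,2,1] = -11.0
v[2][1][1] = 96.0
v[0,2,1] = -74.0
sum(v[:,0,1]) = 151.0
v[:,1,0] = [-52.0, 43.0, -59.0]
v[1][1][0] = 43.0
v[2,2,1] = -66.0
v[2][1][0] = -59.0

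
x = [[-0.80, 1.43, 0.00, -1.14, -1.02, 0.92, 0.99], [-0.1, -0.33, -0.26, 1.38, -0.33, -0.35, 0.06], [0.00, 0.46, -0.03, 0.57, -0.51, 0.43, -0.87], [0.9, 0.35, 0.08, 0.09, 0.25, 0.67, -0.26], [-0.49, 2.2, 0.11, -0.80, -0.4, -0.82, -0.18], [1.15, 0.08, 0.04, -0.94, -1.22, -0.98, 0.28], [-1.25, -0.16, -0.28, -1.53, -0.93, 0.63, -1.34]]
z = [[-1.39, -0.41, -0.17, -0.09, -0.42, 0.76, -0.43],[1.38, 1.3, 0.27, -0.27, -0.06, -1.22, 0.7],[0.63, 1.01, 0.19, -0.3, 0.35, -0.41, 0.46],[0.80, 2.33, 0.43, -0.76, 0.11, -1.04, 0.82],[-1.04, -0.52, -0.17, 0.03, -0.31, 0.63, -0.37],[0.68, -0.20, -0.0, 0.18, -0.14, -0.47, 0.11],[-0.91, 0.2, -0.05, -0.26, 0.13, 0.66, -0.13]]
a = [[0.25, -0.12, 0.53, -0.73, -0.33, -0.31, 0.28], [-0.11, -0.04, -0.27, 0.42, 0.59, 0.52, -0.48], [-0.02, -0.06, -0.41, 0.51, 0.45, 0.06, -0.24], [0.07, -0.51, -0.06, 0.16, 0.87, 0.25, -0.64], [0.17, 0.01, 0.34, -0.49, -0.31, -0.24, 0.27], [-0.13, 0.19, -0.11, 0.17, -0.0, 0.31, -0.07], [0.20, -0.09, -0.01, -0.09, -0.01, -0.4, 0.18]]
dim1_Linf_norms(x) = [1.43, 1.38, 0.87, 0.9, 2.2, 1.22, 1.53]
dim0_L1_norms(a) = [0.95, 1.02, 1.73, 2.57, 2.56, 2.09, 2.16]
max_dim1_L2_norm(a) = 1.23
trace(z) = -1.57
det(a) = -0.00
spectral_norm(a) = 2.07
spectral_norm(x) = 3.68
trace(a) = 0.14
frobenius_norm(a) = 2.36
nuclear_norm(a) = 3.76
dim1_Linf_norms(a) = [0.73, 0.59, 0.51, 0.87, 0.49, 0.31, 0.4]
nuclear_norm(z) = 7.08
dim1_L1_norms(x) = [6.3, 2.81, 2.87, 2.6, 5.0, 4.69, 6.12]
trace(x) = -3.79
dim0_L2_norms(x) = [2.14, 2.71, 0.41, 2.72, 2.0, 1.91, 1.93]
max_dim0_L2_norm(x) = 2.72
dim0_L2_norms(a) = [0.41, 0.57, 0.81, 1.13, 1.23, 0.86, 0.94]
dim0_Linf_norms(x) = [1.25, 2.2, 0.28, 1.53, 1.22, 0.98, 1.34]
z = a @ x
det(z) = -0.00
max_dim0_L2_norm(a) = 1.23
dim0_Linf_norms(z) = [1.39, 2.33, 0.43, 0.76, 0.42, 1.22, 0.82]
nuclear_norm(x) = 12.88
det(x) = 8.66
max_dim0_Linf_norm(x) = 2.2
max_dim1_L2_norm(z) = 2.93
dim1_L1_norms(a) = [2.55, 2.43, 1.75, 2.56, 1.83, 0.98, 0.98]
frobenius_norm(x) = 5.55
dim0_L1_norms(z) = [6.83, 5.97, 1.28, 1.89, 1.52, 5.19, 3.02]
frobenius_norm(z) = 4.86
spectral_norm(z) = 4.44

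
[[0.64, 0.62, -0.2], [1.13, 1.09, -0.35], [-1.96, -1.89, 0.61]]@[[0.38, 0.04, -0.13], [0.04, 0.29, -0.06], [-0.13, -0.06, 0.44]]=[[0.29, 0.22, -0.21], [0.52, 0.38, -0.37], [-0.9, -0.66, 0.64]]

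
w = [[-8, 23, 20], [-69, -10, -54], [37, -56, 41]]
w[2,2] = 41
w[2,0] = 37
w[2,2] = 41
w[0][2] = 20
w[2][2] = 41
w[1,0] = -69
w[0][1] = 23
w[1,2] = -54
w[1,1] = -10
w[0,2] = 20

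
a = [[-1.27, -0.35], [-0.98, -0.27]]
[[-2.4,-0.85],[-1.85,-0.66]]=a @ [[1.15, 0.82], [2.69, -0.54]]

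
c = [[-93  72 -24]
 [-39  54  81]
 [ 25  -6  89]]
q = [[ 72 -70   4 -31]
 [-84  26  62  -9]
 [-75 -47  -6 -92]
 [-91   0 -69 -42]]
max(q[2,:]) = -6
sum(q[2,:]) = -220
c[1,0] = -39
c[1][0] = -39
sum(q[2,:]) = -220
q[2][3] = -92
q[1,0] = -84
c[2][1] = -6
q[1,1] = 26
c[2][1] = -6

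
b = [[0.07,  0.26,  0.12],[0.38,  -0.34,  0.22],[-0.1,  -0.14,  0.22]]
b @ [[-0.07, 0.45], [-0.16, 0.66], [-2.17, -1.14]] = [[-0.31, 0.07], [-0.45, -0.30], [-0.45, -0.39]]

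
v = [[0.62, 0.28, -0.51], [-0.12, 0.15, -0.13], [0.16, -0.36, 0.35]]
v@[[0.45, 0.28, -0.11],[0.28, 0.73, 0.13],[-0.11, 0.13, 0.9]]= [[0.41, 0.31, -0.49], [0.00, 0.06, -0.08], [-0.07, -0.17, 0.25]]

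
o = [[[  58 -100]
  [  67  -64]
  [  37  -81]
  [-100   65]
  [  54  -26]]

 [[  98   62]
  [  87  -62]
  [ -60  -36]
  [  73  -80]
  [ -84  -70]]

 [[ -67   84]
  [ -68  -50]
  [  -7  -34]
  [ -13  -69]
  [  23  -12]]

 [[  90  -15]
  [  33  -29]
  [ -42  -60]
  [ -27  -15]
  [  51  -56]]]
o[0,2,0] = 37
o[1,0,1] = 62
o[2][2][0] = -7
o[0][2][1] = -81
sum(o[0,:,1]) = -206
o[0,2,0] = 37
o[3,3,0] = -27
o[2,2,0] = -7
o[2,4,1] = -12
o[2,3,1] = -69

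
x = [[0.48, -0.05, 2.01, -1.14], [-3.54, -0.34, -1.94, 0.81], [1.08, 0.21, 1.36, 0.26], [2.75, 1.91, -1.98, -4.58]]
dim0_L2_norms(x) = [4.64, 1.95, 3.68, 4.8]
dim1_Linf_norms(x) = [2.01, 3.54, 1.36, 4.58]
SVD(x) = [[-0.14,0.38,-0.91,-0.1], [0.43,-0.71,-0.41,0.38], [-0.07,0.4,0.08,0.91], [-0.89,-0.44,-0.06,0.13]] @ diag([6.437349821855321, 4.219965668277454, 1.5872329181075173, 0.3281900261963704]) @ [[-0.64, -0.29, 0.08, 0.71], [0.45, -0.13, 0.84, 0.26], [0.60, 0.06, -0.5, 0.62], [-0.17, 0.95, 0.17, 0.21]]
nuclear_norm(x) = 12.57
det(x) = 14.15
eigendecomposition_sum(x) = [[(-0.25+3.52j), 0.00+1.53j, 0.13-1.76j, (-0.51-1.85j)], [(-0.85+0.92j), (-0.34+0.42j), 0.43-0.46j, (0.27-0.63j)], [(0.2-1.39j), 0.05-0.61j, (-0.1+0.69j), 0.15+0.75j], [1.53+8.39j, 0.93+3.59j, (-0.76-4.2j), -2.31-4.02j]] + [[(-0.25-3.52j),0.00-1.53j,(0.13+1.76j),-0.51+1.85j], [-0.85-0.92j,-0.34-0.42j,(0.43+0.46j),(0.27+0.63j)], [(0.2+1.39j),0.05+0.61j,-0.10-0.69j,0.15-0.75j], [(1.53-8.39j),(0.93-3.59j),-0.76+4.20j,-2.31+4.02j]] + [[(1.01+0j), (0.1+0j), 2.20-0.00j, (-0.07-0j)], [(-1.97-0j), -0.20-0.00j, (-4.28+0j), 0.14+0.00j], [(0.66+0j), 0.07+0.00j, (1.43-0j), -0.05-0.00j], [(-0.33-0j), (-0.03-0j), -0.73+0.00j, (0.02+0j)]] + [[(-0.04-0j), (-0.16-0j), (-0.44+0j), -0.04+0.00j], [0.14+0.00j, 0.54+0.00j, 1.48-0.00j, (0.13-0j)], [0.01+0.00j, 0.05+0.00j, (0.14-0j), 0.01-0.00j], [0.02+0.00j, 0.09+0.00j, (0.26-0j), 0.02-0.00j]]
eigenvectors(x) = [[-0.36-0.09j, (-0.36+0.09j), (0.43+0j), -0.28+0.00j], [(-0.08-0.11j), (-0.08+0.11j), -0.84+0.00j, 0.94+0.00j], [(0.14+0.05j), 0.14-0.05j, (0.28+0j), (0.09+0j)], [-0.91+0.00j, -0.91-0.00j, (-0.14+0j), 0.16+0.00j]]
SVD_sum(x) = [[0.60, 0.27, -0.08, -0.66], [-1.77, -0.8, 0.23, 1.96], [0.29, 0.13, -0.04, -0.32], [3.65, 1.64, -0.48, -4.05]] + [[0.74, -0.2, 1.37, 0.42], [-1.36, 0.38, -2.52, -0.78], [0.76, -0.21, 1.41, 0.44], [-0.84, 0.23, -1.56, -0.48]] + [[-0.86, -0.08, 0.73, -0.89], [-0.39, -0.04, 0.33, -0.4], [0.08, 0.01, -0.07, 0.08], [-0.05, -0.01, 0.05, -0.06]] + [[0.01,-0.03,-0.01,-0.01], [-0.02,0.12,0.02,0.03], [-0.05,0.28,0.05,0.06], [-0.01,0.04,0.01,0.01]]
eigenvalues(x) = [(-3+0.61j), (-3-0.61j), (2.26+0j), (0.67+0j)]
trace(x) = -3.08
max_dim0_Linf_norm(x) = 4.58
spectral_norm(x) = 6.44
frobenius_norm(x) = 7.87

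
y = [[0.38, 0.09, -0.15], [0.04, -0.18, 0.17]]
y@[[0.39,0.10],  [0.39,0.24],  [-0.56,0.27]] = [[0.27, 0.02], [-0.15, 0.01]]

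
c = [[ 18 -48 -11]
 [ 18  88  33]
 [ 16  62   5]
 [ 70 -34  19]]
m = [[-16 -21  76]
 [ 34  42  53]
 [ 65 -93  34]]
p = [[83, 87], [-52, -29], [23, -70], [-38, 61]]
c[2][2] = 5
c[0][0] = 18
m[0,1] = -21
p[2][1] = -70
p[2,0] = 23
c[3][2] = 19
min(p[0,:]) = 83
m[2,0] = 65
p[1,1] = -29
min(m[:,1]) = -93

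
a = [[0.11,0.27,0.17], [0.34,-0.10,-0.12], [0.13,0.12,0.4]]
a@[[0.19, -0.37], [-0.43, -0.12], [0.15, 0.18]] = [[-0.07,-0.04],[0.09,-0.14],[0.03,0.01]]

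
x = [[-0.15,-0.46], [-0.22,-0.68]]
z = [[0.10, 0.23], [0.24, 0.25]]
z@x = [[-0.07, -0.20], [-0.09, -0.28]]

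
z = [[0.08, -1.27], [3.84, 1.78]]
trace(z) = 1.86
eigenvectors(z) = [[0.19-0.46j, (0.19+0.46j)], [(-0.87+0j), -0.87-0.00j]]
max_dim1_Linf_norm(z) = 3.84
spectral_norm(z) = 4.26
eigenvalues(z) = [(0.93+2.04j), (0.93-2.04j)]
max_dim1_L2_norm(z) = 4.23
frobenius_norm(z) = 4.42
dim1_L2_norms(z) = [1.27, 4.23]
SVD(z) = [[0.12, -0.99],[-0.99, -0.12]] @ diag([4.259683160496335, 1.1783035993257223]) @ [[-0.89, -0.45], [-0.45, 0.89]]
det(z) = 5.02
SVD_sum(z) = [[-0.45, -0.23], [3.78, 1.9]] + [[0.53, -1.04], [0.06, -0.12]]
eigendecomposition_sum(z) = [[(0.04+1.21j), -0.63+0.29j], [(1.92-0.88j), 0.89+0.83j]] + [[(0.04-1.21j), (-0.63-0.29j)],[1.92+0.88j, 0.89-0.83j]]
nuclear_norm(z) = 5.44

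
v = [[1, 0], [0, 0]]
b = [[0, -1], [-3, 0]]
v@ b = [[0, -1], [0, 0]]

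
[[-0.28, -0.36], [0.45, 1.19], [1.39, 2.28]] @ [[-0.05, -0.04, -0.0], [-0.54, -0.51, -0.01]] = [[0.21,0.19,0.00], [-0.67,-0.62,-0.01], [-1.30,-1.22,-0.02]]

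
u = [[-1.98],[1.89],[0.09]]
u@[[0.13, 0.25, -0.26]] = [[-0.26, -0.50, 0.51], [0.25, 0.47, -0.49], [0.01, 0.02, -0.02]]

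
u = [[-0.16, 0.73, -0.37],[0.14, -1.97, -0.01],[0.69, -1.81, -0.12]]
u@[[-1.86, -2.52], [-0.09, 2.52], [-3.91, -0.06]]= [[1.68, 2.26], [-0.04, -5.32], [-0.65, -6.29]]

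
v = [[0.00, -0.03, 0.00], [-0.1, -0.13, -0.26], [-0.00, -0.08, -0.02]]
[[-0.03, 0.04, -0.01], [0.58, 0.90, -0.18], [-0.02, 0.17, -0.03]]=v @ [[-0.06,0.86,0.03], [0.86,-1.37,0.19], [-2.62,-3.10,0.58]]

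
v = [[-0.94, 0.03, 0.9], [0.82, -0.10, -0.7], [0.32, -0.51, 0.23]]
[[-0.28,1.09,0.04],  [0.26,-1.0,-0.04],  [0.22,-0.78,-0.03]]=v @[[0.08, -0.23, -0.01], [-0.48, 1.79, 0.07], [-0.21, 0.91, 0.03]]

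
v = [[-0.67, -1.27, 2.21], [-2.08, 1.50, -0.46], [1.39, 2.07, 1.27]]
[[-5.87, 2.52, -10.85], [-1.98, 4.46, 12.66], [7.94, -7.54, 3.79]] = v@[[2.73, -2.98, -1.99], [2.31, -1.32, 4.84], [-0.50, -0.52, -2.73]]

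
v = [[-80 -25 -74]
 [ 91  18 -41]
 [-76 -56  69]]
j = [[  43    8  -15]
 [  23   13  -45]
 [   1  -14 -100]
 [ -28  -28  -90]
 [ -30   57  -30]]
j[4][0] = -30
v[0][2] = -74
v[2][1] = -56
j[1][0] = 23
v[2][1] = -56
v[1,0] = 91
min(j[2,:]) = -100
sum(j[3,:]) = -146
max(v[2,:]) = 69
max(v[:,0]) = 91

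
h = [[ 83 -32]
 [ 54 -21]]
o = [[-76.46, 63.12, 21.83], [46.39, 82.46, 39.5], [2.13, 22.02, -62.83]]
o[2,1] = 22.02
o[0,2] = 21.83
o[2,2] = -62.83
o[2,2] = -62.83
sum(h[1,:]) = 33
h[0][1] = -32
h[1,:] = [54, -21]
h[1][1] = -21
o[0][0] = -76.46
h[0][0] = 83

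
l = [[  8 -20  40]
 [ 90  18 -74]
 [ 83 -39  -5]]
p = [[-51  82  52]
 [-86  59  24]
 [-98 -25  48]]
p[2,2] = 48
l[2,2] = -5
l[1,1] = 18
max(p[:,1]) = 82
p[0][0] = -51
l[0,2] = 40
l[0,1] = -20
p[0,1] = 82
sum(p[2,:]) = -75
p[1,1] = 59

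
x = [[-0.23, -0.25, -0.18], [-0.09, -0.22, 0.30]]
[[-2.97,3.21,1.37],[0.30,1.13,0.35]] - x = [[-2.74, 3.46, 1.55], [0.39, 1.35, 0.05]]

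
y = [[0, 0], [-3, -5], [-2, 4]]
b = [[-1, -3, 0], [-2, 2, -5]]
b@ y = [[9, 15], [4, -30]]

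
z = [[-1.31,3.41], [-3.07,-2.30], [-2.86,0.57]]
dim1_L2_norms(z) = [3.65, 3.84, 2.92]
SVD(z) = [[0.01, 0.89], [-0.83, -0.25], [-0.55, 0.38]] @ diag([4.438330401969075, 4.106680319060279]) @ [[0.93, 0.37], [-0.37, 0.93]]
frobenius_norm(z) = 6.05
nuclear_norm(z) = 8.55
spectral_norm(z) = 4.44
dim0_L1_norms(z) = [7.24, 6.28]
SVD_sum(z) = [[0.02, 0.01], [-3.44, -1.35], [-2.28, -0.90]] + [[-1.33, 3.40], [0.37, -0.95], [-0.58, 1.47]]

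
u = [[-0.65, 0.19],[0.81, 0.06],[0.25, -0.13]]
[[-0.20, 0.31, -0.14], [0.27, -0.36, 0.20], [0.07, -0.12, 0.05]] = u@ [[0.33,-0.45,0.24], [0.09,0.09,0.10]]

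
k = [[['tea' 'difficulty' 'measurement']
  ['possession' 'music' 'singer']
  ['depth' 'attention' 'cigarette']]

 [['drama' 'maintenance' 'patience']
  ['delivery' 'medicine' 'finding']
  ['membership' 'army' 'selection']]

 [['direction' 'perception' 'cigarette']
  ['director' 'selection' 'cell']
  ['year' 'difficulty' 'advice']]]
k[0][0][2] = 'measurement'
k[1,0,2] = 'patience'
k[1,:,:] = [['drama', 'maintenance', 'patience'], ['delivery', 'medicine', 'finding'], ['membership', 'army', 'selection']]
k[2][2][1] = 'difficulty'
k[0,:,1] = ['difficulty', 'music', 'attention']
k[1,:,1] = ['maintenance', 'medicine', 'army']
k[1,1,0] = 'delivery'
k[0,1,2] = 'singer'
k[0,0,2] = 'measurement'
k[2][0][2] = 'cigarette'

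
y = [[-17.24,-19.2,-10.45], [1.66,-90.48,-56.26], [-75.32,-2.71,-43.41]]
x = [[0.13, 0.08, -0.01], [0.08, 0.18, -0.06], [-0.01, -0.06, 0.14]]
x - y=[[17.37, 19.28, 10.44],[-1.58, 90.66, 56.2],[75.31, 2.65, 43.55]]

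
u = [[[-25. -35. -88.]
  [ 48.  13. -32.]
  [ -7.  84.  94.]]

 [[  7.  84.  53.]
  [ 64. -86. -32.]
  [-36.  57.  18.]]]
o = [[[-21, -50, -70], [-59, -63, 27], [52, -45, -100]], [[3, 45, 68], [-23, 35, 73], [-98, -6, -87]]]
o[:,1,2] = [27, 73]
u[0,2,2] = 94.0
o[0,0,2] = -70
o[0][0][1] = -50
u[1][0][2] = 53.0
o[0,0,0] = -21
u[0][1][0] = 48.0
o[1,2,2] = -87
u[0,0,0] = -25.0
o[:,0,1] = [-50, 45]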